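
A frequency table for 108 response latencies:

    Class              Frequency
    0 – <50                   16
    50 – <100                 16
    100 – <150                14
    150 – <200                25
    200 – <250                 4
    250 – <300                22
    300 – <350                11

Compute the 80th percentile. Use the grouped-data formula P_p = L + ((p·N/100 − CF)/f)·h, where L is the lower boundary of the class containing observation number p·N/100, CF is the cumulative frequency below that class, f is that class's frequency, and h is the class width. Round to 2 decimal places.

N = 108; target position k = 80/100 · 108 = 86.4.
Cumulative frequencies: 16, 32, 46, 71, 75, 97, 108.
Observation 86.4 falls in the class 250 – <300.
L = 250, CF = 75, f = 22, h = 50.
P80 = 250 + ((86.4 − 75)/22)·50 = 250 + 25.9091 = 275.909.

275.91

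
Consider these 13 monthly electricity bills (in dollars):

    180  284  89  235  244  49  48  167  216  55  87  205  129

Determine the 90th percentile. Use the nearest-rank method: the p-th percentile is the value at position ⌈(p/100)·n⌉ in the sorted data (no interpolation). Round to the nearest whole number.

Sorted: 48, 49, 55, 87, 89, 129, 167, 180, 205, 216, 235, 244, 284.
n = 13.
Position = ⌈90/100 · 13⌉ = ⌈11.7⌉ = 12.
The value at rank 12 is 244.

244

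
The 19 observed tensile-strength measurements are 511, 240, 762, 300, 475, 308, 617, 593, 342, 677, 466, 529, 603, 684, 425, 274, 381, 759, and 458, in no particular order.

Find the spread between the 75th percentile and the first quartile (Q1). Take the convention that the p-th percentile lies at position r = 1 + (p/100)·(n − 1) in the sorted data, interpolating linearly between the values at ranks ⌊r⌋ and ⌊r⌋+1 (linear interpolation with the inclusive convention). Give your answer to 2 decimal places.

Sorted: 240, 274, 300, 308, 342, 381, 425, 458, 466, 475, 511, 529, 593, 603, 617, 677, 684, 759, 762.
n = 19.
P25: r = 5.5; ranks 5–6 are 342, 381; interpolating gives 361.5.
P75: r = 14.5; ranks 14–15 are 603, 617; interpolating gives 610.
Difference: 610 − 361.5 = 248.5.

248.50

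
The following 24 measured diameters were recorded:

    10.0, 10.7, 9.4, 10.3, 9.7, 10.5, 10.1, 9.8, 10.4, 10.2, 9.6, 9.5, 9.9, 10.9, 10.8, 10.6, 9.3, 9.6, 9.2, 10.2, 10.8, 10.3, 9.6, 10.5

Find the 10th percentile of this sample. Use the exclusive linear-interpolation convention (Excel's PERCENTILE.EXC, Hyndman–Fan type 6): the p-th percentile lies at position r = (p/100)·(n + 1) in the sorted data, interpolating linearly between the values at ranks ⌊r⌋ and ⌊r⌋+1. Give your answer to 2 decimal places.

9.35

Sorted: 9.2, 9.3, 9.4, 9.5, 9.6, 9.6, 9.6, 9.7, 9.8, 9.9, 10.0, 10.1, 10.2, 10.2, 10.3, 10.3, 10.4, 10.5, 10.5, 10.6, 10.7, 10.8, 10.8, 10.9.
n = 24.
r = (10/100)·(24 + 1) = 2.5.
Rank 2 is 9.3 and rank 3 is 9.4.
Interpolate: 9.3 + 0.5·(9.4 − 9.3) = 9.3 + 0.5·0.1 = 9.35.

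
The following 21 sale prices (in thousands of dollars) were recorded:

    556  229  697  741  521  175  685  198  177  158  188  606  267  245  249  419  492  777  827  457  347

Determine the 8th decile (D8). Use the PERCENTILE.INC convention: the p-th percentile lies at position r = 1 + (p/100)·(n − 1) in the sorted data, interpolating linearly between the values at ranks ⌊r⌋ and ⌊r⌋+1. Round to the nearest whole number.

Sorted: 158, 175, 177, 188, 198, 229, 245, 249, 267, 347, 419, 457, 492, 521, 556, 606, 685, 697, 741, 777, 827.
n = 21.
r = 1 + (80/100)·(21 − 1) = 1 + 16 = 17.
r is an integer, so P80 is the value at rank 17: 685.

685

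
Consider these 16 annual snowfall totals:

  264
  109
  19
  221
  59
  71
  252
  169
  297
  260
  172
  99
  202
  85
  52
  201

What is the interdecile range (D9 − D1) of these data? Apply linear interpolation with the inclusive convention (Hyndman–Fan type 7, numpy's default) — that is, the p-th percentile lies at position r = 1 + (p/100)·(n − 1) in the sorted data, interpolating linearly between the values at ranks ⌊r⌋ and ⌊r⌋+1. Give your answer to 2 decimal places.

Sorted: 19, 52, 59, 71, 85, 99, 109, 169, 172, 201, 202, 221, 252, 260, 264, 297.
n = 16.
P10: r = 2.5; ranks 2–3 are 52, 59; interpolating gives 55.5.
P90: r = 14.5; ranks 14–15 are 260, 264; interpolating gives 262.
Difference: 262 − 55.5 = 206.5.

206.50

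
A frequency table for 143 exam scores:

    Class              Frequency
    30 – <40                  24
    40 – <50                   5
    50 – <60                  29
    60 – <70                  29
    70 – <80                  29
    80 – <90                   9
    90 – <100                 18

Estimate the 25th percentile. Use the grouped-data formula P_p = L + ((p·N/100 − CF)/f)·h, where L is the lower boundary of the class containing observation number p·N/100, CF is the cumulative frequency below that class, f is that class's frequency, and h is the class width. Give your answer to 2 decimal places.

N = 143; target position k = 25/100 · 143 = 35.75.
Cumulative frequencies: 24, 29, 58, 87, 116, 125, 143.
Observation 35.75 falls in the class 50 – <60.
L = 50, CF = 29, f = 29, h = 10.
P25 = 50 + ((35.75 − 29)/29)·10 = 50 + 2.32759 = 52.3276.

52.33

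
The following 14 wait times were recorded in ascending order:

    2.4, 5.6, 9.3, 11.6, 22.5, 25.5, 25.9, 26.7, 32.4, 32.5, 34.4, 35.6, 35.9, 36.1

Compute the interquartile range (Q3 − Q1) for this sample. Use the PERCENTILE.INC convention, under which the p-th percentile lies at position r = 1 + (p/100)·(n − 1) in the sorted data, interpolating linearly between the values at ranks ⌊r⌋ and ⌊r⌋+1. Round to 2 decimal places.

19.60

n = 14.
P25: r = 4.25; ranks 4–5 are 11.6, 22.5; interpolating gives 14.325.
P75: r = 10.75; ranks 10–11 are 32.5, 34.4; interpolating gives 33.925.
Difference: 33.925 − 14.325 = 19.6.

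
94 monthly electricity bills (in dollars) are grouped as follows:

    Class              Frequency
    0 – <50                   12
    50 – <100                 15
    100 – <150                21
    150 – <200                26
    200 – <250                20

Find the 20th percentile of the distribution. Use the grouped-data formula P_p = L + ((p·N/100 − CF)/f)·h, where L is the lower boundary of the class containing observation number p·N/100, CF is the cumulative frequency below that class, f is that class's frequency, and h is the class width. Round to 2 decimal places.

72.67

N = 94; target position k = 20/100 · 94 = 18.8.
Cumulative frequencies: 12, 27, 48, 74, 94.
Observation 18.8 falls in the class 50 – <100.
L = 50, CF = 12, f = 15, h = 50.
P20 = 50 + ((18.8 − 12)/15)·50 = 50 + 22.6667 = 72.6667.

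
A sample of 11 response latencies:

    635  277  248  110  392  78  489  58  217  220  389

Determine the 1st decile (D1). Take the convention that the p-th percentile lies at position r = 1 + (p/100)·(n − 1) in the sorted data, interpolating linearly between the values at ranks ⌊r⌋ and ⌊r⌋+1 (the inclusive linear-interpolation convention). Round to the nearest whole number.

Sorted: 58, 78, 110, 217, 220, 248, 277, 389, 392, 489, 635.
n = 11.
r = 1 + (10/100)·(11 − 1) = 1 + 1 = 2.
r is an integer, so P10 is the value at rank 2: 78.

78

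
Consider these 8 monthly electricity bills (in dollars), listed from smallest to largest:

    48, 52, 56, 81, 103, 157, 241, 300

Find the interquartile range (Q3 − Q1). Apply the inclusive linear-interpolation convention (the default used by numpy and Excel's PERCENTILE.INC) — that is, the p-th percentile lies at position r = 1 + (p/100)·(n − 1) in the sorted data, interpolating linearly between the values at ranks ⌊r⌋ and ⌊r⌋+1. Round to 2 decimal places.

123.00

n = 8.
P25: r = 2.75; ranks 2–3 are 52, 56; interpolating gives 55.
P75: r = 6.25; ranks 6–7 are 157, 241; interpolating gives 178.
Difference: 178 − 55 = 123.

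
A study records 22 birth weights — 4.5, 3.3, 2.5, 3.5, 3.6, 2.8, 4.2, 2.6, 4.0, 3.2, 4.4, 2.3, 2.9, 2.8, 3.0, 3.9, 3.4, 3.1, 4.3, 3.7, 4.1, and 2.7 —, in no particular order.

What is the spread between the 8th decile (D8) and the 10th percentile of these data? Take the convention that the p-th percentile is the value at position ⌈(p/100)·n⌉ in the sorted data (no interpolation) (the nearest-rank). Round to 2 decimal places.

1.50

Sorted: 2.3, 2.5, 2.6, 2.7, 2.8, 2.8, 2.9, 3.0, 3.1, 3.2, 3.3, 3.4, 3.5, 3.6, 3.7, 3.9, 4.0, 4.1, 4.2, 4.3, 4.4, 4.5.
n = 22.
P10: rank ⌈10/100·22⌉ = 3 → 2.6.
P80: rank ⌈80/100·22⌉ = 18 → 4.1.
Difference: 4.1 − 2.6 = 1.5.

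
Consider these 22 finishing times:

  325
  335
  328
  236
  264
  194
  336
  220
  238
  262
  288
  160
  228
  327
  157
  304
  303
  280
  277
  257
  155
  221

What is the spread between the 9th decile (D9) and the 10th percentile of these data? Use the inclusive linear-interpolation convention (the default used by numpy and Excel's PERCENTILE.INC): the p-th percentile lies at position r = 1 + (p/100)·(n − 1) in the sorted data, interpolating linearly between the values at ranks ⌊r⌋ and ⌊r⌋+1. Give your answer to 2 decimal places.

Sorted: 155, 157, 160, 194, 220, 221, 228, 236, 238, 257, 262, 264, 277, 280, 288, 303, 304, 325, 327, 328, 335, 336.
n = 22.
P10: r = 3.1; ranks 3–4 are 160, 194; interpolating gives 163.4.
P90: r = 19.9; ranks 19–20 are 327, 328; interpolating gives 327.9.
Difference: 327.9 − 163.4 = 164.5.

164.50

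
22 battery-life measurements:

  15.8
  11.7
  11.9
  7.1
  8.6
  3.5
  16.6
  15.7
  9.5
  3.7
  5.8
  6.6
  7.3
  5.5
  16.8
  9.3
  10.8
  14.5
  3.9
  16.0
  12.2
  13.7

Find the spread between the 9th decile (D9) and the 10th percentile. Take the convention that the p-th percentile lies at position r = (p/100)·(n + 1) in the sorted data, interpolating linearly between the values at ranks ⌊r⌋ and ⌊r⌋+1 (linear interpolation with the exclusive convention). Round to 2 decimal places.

Sorted: 3.5, 3.7, 3.9, 5.5, 5.8, 6.6, 7.1, 7.3, 8.6, 9.3, 9.5, 10.8, 11.7, 11.9, 12.2, 13.7, 14.5, 15.7, 15.8, 16.0, 16.6, 16.8.
n = 22.
P10: r = 2.3; ranks 2–3 are 3.7, 3.9; interpolating gives 3.76.
P90: r = 20.7; ranks 20–21 are 16.0, 16.6; interpolating gives 16.42.
Difference: 16.42 − 3.76 = 12.66.

12.66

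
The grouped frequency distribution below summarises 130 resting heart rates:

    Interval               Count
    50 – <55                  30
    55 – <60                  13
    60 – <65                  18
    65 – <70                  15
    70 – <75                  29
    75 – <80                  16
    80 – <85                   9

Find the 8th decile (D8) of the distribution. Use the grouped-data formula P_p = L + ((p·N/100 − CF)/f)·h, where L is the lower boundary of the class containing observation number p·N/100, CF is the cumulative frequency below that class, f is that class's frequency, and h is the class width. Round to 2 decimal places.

N = 130; target position k = 80/100 · 130 = 104.
Cumulative frequencies: 30, 43, 61, 76, 105, 121, 130.
Observation 104 falls in the class 70 – <75.
L = 70, CF = 76, f = 29, h = 5.
P80 = 70 + ((104 − 76)/29)·5 = 70 + 4.82759 = 74.8276.

74.83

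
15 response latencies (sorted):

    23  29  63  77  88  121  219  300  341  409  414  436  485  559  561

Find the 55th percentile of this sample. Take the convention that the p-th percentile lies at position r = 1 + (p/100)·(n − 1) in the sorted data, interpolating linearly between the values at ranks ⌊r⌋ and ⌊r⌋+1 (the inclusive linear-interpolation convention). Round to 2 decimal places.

328.70

n = 15.
r = 1 + (55/100)·(15 − 1) = 1 + 7.7 = 8.7.
Rank 8 is 300 and rank 9 is 341.
Interpolate: 300 + 0.7·(341 − 300) = 300 + 0.7·41 = 328.7.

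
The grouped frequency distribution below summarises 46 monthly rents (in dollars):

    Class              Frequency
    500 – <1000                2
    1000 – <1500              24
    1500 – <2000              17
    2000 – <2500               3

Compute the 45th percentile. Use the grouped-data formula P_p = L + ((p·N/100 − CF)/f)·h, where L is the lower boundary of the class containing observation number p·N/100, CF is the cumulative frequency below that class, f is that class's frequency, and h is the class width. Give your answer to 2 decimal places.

1389.58

N = 46; target position k = 45/100 · 46 = 20.7.
Cumulative frequencies: 2, 26, 43, 46.
Observation 20.7 falls in the class 1000 – <1500.
L = 1000, CF = 2, f = 24, h = 500.
P45 = 1000 + ((20.7 − 2)/24)·500 = 1000 + 389.583 = 1389.58.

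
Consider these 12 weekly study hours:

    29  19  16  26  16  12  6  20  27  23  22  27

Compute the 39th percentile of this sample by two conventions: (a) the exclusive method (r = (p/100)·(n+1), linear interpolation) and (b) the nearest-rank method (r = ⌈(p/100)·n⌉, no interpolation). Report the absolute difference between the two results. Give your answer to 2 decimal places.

0.07

Sorted: 6, 12, 16, 16, 19, 20, 22, 23, 26, 27, 27, 29.
n = 12.
(a) r = 5.07; between ranks 5 (19) and 6 (20): 19.07.
(b) the nearest-rank method: rank 5 → 19.
|19.07 − 19| = 0.07.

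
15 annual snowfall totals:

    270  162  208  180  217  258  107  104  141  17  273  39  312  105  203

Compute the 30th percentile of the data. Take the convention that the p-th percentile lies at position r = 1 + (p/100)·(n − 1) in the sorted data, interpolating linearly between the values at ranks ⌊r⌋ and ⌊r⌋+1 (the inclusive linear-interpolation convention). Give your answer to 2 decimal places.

Sorted: 17, 39, 104, 105, 107, 141, 162, 180, 203, 208, 217, 258, 270, 273, 312.
n = 15.
r = 1 + (30/100)·(15 − 1) = 1 + 4.2 = 5.2.
Rank 5 is 107 and rank 6 is 141.
Interpolate: 107 + 0.2·(141 − 107) = 107 + 0.2·34 = 113.8.

113.80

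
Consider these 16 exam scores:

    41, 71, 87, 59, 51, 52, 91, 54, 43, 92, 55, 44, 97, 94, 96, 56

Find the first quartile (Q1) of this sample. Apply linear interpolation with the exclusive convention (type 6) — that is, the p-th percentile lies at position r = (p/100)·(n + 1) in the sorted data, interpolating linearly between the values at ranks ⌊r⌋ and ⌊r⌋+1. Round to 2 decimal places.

51.25

Sorted: 41, 43, 44, 51, 52, 54, 55, 56, 59, 71, 87, 91, 92, 94, 96, 97.
n = 16.
r = (25/100)·(16 + 1) = 4.25.
Rank 4 is 51 and rank 5 is 52.
Interpolate: 51 + 0.25·(52 − 51) = 51 + 0.25·1 = 51.25.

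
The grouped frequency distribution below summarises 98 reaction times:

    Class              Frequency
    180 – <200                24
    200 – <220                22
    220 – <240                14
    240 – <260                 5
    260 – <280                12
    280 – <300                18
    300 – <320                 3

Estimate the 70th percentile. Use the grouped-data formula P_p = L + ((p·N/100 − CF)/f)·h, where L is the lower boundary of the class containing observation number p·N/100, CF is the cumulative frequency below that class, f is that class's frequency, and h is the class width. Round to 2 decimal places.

266.00

N = 98; target position k = 70/100 · 98 = 68.6.
Cumulative frequencies: 24, 46, 60, 65, 77, 95, 98.
Observation 68.6 falls in the class 260 – <280.
L = 260, CF = 65, f = 12, h = 20.
P70 = 260 + ((68.6 − 65)/12)·20 = 260 + 6 = 266.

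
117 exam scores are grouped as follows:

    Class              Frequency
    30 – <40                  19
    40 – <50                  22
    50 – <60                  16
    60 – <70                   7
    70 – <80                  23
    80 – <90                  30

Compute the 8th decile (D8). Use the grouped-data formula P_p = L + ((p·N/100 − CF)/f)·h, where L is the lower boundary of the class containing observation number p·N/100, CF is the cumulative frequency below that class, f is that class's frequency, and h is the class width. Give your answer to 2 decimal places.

82.20

N = 117; target position k = 80/100 · 117 = 93.6.
Cumulative frequencies: 19, 41, 57, 64, 87, 117.
Observation 93.6 falls in the class 80 – <90.
L = 80, CF = 87, f = 30, h = 10.
P80 = 80 + ((93.6 − 87)/30)·10 = 80 + 2.2 = 82.2.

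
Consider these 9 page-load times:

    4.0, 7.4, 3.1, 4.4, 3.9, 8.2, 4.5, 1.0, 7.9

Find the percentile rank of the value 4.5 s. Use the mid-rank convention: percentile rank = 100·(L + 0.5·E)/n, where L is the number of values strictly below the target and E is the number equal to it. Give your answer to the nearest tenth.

Sorted: 1.0, 3.1, 3.9, 4.0, 4.4, 4.5, 7.4, 7.9, 8.2.
Count below 4.5: L = 5; count equal: E = 1; n = 9.
Percentile rank = 100·(5 + 0.5·1)/9 = 100·5.5/9 = 61.11.

61.1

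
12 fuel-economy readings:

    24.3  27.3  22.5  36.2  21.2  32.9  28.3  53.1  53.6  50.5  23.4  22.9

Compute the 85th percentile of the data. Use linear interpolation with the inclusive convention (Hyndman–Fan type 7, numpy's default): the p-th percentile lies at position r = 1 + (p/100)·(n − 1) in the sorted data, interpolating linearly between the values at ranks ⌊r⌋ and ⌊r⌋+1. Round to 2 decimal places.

51.41

Sorted: 21.2, 22.5, 22.9, 23.4, 24.3, 27.3, 28.3, 32.9, 36.2, 50.5, 53.1, 53.6.
n = 12.
r = 1 + (85/100)·(12 − 1) = 1 + 9.35 = 10.35.
Rank 10 is 50.5 and rank 11 is 53.1.
Interpolate: 50.5 + 0.35·(53.1 − 50.5) = 50.5 + 0.35·2.6 = 51.41.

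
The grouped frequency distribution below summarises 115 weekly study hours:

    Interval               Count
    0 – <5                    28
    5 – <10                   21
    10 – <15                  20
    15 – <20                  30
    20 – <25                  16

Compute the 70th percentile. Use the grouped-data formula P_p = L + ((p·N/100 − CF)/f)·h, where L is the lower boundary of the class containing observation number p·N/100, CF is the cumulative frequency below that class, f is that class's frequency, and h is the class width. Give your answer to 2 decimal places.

16.92

N = 115; target position k = 70/100 · 115 = 80.5.
Cumulative frequencies: 28, 49, 69, 99, 115.
Observation 80.5 falls in the class 15 – <20.
L = 15, CF = 69, f = 30, h = 5.
P70 = 15 + ((80.5 − 69)/30)·5 = 15 + 1.91667 = 16.9167.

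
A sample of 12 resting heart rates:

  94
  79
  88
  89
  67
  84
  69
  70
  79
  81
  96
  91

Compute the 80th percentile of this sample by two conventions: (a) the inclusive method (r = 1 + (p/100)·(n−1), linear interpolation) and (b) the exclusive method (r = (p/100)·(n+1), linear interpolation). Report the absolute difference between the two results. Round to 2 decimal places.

1.60

Sorted: 67, 69, 70, 79, 79, 81, 84, 88, 89, 91, 94, 96.
n = 12.
(a) r = 9.8; between ranks 9 (89) and 10 (91): 90.6.
(b) r = 10.4; between ranks 10 (91) and 11 (94): 92.2.
|90.6 − 92.2| = 1.6.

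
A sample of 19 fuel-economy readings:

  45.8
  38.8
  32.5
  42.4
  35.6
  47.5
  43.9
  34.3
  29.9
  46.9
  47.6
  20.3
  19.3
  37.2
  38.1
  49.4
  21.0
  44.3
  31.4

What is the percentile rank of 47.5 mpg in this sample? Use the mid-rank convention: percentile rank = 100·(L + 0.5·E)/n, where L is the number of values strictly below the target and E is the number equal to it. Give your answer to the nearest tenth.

86.8

Sorted: 19.3, 20.3, 21.0, 29.9, 31.4, 32.5, 34.3, 35.6, 37.2, 38.1, 38.8, 42.4, 43.9, 44.3, 45.8, 46.9, 47.5, 47.6, 49.4.
Count below 47.5: L = 16; count equal: E = 1; n = 19.
Percentile rank = 100·(16 + 0.5·1)/19 = 100·16.5/19 = 86.84.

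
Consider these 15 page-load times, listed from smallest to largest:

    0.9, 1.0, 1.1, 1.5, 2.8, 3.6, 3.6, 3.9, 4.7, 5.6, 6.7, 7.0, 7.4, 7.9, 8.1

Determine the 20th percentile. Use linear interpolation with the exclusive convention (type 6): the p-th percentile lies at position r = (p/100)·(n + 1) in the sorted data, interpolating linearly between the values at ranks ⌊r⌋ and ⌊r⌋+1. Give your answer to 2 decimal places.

1.18

n = 15.
r = (20/100)·(15 + 1) = 3.2.
Rank 3 is 1.1 and rank 4 is 1.5.
Interpolate: 1.1 + 0.2·(1.5 − 1.1) = 1.1 + 0.2·0.4 = 1.18.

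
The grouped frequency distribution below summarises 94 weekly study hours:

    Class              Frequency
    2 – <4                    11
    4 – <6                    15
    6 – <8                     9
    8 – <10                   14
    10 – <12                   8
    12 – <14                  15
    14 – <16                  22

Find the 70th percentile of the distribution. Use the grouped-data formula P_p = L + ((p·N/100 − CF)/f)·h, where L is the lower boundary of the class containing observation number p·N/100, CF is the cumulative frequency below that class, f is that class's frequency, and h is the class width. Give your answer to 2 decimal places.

13.17

N = 94; target position k = 70/100 · 94 = 65.8.
Cumulative frequencies: 11, 26, 35, 49, 57, 72, 94.
Observation 65.8 falls in the class 12 – <14.
L = 12, CF = 57, f = 15, h = 2.
P70 = 12 + ((65.8 − 57)/15)·2 = 12 + 1.17333 = 13.1733.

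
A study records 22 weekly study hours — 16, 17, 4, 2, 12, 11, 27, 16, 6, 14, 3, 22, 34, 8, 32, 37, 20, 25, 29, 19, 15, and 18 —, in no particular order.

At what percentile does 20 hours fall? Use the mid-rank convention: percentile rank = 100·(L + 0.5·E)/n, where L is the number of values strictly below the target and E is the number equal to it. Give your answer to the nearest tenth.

Sorted: 2, 3, 4, 6, 8, 11, 12, 14, 15, 16, 16, 17, 18, 19, 20, 22, 25, 27, 29, 32, 34, 37.
Count below 20: L = 14; count equal: E = 1; n = 22.
Percentile rank = 100·(14 + 0.5·1)/22 = 100·14.5/22 = 65.91.

65.9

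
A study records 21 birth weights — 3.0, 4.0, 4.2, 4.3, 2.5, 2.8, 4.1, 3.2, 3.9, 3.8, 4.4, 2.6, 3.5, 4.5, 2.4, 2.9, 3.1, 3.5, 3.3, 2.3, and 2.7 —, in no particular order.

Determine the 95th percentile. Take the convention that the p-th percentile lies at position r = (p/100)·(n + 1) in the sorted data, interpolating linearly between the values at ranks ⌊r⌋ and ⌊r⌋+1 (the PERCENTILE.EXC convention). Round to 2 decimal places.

4.49

Sorted: 2.3, 2.4, 2.5, 2.6, 2.7, 2.8, 2.9, 3.0, 3.1, 3.2, 3.3, 3.5, 3.5, 3.8, 3.9, 4.0, 4.1, 4.2, 4.3, 4.4, 4.5.
n = 21.
r = (95/100)·(21 + 1) = 20.9.
Rank 20 is 4.4 and rank 21 is 4.5.
Interpolate: 4.4 + 0.9·(4.5 − 4.4) = 4.4 + 0.9·0.1 = 4.49.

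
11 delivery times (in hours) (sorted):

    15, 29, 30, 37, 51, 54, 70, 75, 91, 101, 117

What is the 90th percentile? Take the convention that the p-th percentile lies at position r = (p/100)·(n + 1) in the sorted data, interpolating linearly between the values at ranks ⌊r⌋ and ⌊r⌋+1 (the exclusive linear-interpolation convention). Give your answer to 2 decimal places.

113.80

n = 11.
r = (90/100)·(11 + 1) = 10.8.
Rank 10 is 101 and rank 11 is 117.
Interpolate: 101 + 0.8·(117 − 101) = 101 + 0.8·16 = 113.8.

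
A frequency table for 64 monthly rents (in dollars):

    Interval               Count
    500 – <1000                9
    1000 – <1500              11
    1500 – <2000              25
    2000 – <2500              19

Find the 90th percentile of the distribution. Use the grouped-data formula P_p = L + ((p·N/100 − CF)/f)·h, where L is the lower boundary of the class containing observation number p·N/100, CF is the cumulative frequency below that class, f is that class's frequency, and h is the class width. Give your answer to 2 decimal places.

N = 64; target position k = 90/100 · 64 = 57.6.
Cumulative frequencies: 9, 20, 45, 64.
Observation 57.6 falls in the class 2000 – <2500.
L = 2000, CF = 45, f = 19, h = 500.
P90 = 2000 + ((57.6 − 45)/19)·500 = 2000 + 331.579 = 2331.58.

2331.58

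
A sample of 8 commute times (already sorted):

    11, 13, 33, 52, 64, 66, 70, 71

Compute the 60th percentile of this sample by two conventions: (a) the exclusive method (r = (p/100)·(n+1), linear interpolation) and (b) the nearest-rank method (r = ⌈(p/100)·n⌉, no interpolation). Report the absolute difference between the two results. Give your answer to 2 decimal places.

n = 8.
(a) r = 5.4; between ranks 5 (64) and 6 (66): 64.8.
(b) the nearest-rank method: rank 5 → 64.
|64.8 − 64| = 0.8.

0.80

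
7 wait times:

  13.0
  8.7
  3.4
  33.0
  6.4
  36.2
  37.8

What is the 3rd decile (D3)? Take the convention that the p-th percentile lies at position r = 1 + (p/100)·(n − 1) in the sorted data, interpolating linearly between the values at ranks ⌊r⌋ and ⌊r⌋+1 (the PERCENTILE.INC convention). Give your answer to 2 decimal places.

8.24

Sorted: 3.4, 6.4, 8.7, 13.0, 33.0, 36.2, 37.8.
n = 7.
r = 1 + (30/100)·(7 − 1) = 1 + 1.8 = 2.8.
Rank 2 is 6.4 and rank 3 is 8.7.
Interpolate: 6.4 + 0.8·(8.7 − 6.4) = 6.4 + 0.8·2.3 = 8.24.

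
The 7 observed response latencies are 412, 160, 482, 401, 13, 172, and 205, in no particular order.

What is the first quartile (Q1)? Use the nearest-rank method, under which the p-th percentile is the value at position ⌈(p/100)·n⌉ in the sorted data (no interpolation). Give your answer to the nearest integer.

160

Sorted: 13, 160, 172, 205, 401, 412, 482.
n = 7.
Position = ⌈25/100 · 7⌉ = ⌈1.75⌉ = 2.
The value at rank 2 is 160.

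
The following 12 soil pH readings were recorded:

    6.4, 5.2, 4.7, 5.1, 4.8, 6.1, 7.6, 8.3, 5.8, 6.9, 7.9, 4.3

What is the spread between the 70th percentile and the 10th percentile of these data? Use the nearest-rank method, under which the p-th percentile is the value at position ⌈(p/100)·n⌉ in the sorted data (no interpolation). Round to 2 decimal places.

2.20

Sorted: 4.3, 4.7, 4.8, 5.1, 5.2, 5.8, 6.1, 6.4, 6.9, 7.6, 7.9, 8.3.
n = 12.
P10: rank ⌈10/100·12⌉ = 2 → 4.7.
P70: rank ⌈70/100·12⌉ = 9 → 6.9.
Difference: 6.9 − 4.7 = 2.2.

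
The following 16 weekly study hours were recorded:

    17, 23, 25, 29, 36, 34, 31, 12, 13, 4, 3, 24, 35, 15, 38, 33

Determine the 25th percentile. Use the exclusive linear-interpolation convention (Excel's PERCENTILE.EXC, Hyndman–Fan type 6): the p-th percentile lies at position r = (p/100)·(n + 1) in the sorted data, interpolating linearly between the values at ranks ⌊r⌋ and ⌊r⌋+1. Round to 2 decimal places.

13.50

Sorted: 3, 4, 12, 13, 15, 17, 23, 24, 25, 29, 31, 33, 34, 35, 36, 38.
n = 16.
r = (25/100)·(16 + 1) = 4.25.
Rank 4 is 13 and rank 5 is 15.
Interpolate: 13 + 0.25·(15 − 13) = 13 + 0.25·2 = 13.5.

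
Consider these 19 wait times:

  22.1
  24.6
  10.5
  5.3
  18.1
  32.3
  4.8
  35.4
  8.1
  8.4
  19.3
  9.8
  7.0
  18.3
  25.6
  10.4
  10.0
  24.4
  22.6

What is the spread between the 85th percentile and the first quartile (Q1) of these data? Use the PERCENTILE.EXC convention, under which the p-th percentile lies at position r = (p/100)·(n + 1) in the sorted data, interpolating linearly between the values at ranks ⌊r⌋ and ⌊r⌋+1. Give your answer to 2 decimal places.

Sorted: 4.8, 5.3, 7.0, 8.1, 8.4, 9.8, 10.0, 10.4, 10.5, 18.1, 18.3, 19.3, 22.1, 22.6, 24.4, 24.6, 25.6, 32.3, 35.4.
n = 19.
P25: r = 5 (integer) → 8.4.
P85: r = 17 (integer) → 25.6.
Difference: 25.6 − 8.4 = 17.2.

17.20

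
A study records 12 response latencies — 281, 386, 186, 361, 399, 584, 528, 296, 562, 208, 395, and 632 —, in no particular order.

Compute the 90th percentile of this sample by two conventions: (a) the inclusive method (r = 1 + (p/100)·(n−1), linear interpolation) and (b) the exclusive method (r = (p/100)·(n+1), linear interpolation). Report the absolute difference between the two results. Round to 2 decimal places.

35.80

Sorted: 186, 208, 281, 296, 361, 386, 395, 399, 528, 562, 584, 632.
n = 12.
(a) r = 10.9; between ranks 10 (562) and 11 (584): 581.8.
(b) r = 11.7; between ranks 11 (584) and 12 (632): 617.6.
|581.8 − 617.6| = 35.8.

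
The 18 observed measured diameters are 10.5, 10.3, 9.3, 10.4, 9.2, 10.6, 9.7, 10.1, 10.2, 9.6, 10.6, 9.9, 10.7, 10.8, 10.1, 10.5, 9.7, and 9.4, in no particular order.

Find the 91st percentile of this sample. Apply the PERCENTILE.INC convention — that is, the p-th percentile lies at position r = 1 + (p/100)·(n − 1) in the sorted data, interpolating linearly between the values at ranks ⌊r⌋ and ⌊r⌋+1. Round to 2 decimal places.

Sorted: 9.2, 9.3, 9.4, 9.6, 9.7, 9.7, 9.9, 10.1, 10.1, 10.2, 10.3, 10.4, 10.5, 10.5, 10.6, 10.6, 10.7, 10.8.
n = 18.
r = 1 + (91/100)·(18 − 1) = 1 + 15.47 = 16.47.
Rank 16 is 10.6 and rank 17 is 10.7.
Interpolate: 10.6 + 0.47·(10.7 − 10.6) = 10.6 + 0.47·0.1 = 10.647.

10.65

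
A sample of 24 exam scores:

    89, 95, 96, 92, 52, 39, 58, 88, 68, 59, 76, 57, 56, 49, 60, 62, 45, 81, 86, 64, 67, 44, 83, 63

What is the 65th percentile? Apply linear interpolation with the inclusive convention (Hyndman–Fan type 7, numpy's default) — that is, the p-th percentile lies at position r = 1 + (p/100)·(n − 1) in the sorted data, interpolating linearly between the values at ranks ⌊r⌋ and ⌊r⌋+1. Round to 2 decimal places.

75.60

Sorted: 39, 44, 45, 49, 52, 56, 57, 58, 59, 60, 62, 63, 64, 67, 68, 76, 81, 83, 86, 88, 89, 92, 95, 96.
n = 24.
r = 1 + (65/100)·(24 − 1) = 1 + 14.95 = 15.95.
Rank 15 is 68 and rank 16 is 76.
Interpolate: 68 + 0.95·(76 − 68) = 68 + 0.95·8 = 75.6.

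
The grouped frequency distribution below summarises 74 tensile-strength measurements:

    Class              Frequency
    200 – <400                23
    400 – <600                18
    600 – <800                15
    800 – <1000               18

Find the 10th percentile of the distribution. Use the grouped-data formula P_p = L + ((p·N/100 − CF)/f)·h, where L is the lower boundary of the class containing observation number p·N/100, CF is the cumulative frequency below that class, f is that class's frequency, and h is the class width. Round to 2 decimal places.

264.35

N = 74; target position k = 10/100 · 74 = 7.4.
Cumulative frequencies: 23, 41, 56, 74.
Observation 7.4 falls in the class 200 – <400.
L = 200, CF = 0, f = 23, h = 200.
P10 = 200 + ((7.4 − 0)/23)·200 = 200 + 64.3478 = 264.348.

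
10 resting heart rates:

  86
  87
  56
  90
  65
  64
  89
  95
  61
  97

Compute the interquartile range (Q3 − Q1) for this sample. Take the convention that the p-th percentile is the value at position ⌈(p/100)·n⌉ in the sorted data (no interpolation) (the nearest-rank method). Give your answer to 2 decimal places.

Sorted: 56, 61, 64, 65, 86, 87, 89, 90, 95, 97.
n = 10.
P25: rank ⌈25/100·10⌉ = 3 → 64.
P75: rank ⌈75/100·10⌉ = 8 → 90.
Difference: 90 − 64 = 26.

26.00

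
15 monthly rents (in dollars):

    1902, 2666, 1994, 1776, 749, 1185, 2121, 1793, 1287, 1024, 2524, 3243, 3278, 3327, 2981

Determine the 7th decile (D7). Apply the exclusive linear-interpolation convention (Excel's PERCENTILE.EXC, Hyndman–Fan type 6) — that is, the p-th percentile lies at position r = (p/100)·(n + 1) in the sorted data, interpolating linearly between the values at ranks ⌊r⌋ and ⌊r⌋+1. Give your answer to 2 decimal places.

Sorted: 749, 1024, 1185, 1287, 1776, 1793, 1902, 1994, 2121, 2524, 2666, 2981, 3243, 3278, 3327.
n = 15.
r = (70/100)·(15 + 1) = 11.2.
Rank 11 is 2666 and rank 12 is 2981.
Interpolate: 2666 + 0.2·(2981 − 2666) = 2666 + 0.2·315 = 2729.

2729.00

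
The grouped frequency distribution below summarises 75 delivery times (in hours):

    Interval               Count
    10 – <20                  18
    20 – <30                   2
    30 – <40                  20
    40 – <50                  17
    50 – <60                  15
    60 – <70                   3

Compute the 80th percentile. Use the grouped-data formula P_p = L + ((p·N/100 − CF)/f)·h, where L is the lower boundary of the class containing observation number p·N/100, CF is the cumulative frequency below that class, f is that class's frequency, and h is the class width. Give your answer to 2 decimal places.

52.00

N = 75; target position k = 80/100 · 75 = 60.
Cumulative frequencies: 18, 20, 40, 57, 72, 75.
Observation 60 falls in the class 50 – <60.
L = 50, CF = 57, f = 15, h = 10.
P80 = 50 + ((60 − 57)/15)·10 = 50 + 2 = 52.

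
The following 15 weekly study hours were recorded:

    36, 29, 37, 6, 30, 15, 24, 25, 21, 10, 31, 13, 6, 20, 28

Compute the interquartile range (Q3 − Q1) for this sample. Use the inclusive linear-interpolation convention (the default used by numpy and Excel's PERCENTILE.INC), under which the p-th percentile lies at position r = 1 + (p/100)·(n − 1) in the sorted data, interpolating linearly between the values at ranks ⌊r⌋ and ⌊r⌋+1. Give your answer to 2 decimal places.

15.50

Sorted: 6, 6, 10, 13, 15, 20, 21, 24, 25, 28, 29, 30, 31, 36, 37.
n = 15.
P25: r = 4.5; ranks 4–5 are 13, 15; interpolating gives 14.
P75: r = 11.5; ranks 11–12 are 29, 30; interpolating gives 29.5.
Difference: 29.5 − 14 = 15.5.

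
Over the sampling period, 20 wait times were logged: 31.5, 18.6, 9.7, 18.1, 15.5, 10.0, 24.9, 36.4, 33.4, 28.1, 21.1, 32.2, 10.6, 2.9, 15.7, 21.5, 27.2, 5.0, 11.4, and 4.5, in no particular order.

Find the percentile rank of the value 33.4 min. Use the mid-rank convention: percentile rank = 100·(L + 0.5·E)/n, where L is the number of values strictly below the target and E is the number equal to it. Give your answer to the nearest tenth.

Sorted: 2.9, 4.5, 5.0, 9.7, 10.0, 10.6, 11.4, 15.5, 15.7, 18.1, 18.6, 21.1, 21.5, 24.9, 27.2, 28.1, 31.5, 32.2, 33.4, 36.4.
Count below 33.4: L = 18; count equal: E = 1; n = 20.
Percentile rank = 100·(18 + 0.5·1)/20 = 100·18.5/20 = 92.5.

92.5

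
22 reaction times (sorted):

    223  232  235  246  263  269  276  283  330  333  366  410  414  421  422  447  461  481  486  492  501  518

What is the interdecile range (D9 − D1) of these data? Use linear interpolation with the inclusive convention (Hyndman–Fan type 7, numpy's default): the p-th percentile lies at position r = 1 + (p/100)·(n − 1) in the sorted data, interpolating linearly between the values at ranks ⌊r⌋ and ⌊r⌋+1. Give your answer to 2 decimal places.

n = 22.
P10: r = 3.1; ranks 3–4 are 235, 246; interpolating gives 236.1.
P90: r = 19.9; ranks 19–20 are 486, 492; interpolating gives 491.4.
Difference: 491.4 − 236.1 = 255.3.

255.30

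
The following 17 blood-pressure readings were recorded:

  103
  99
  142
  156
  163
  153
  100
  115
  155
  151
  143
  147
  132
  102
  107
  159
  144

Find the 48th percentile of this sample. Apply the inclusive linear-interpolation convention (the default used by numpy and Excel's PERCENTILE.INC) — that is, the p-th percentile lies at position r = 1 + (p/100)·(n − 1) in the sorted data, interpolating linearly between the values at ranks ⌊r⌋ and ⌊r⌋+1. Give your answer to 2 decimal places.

142.68

Sorted: 99, 100, 102, 103, 107, 115, 132, 142, 143, 144, 147, 151, 153, 155, 156, 159, 163.
n = 17.
r = 1 + (48/100)·(17 − 1) = 1 + 7.68 = 8.68.
Rank 8 is 142 and rank 9 is 143.
Interpolate: 142 + 0.68·(143 − 142) = 142 + 0.68·1 = 142.68.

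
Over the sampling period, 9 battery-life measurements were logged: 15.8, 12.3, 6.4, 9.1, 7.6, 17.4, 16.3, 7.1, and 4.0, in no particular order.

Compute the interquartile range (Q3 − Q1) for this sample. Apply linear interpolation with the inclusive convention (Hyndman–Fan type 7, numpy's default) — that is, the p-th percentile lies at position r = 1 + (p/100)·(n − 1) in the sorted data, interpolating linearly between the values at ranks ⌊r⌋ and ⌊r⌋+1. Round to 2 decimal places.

Sorted: 4.0, 6.4, 7.1, 7.6, 9.1, 12.3, 15.8, 16.3, 17.4.
n = 9.
P25: r = 3 (integer) → 7.1.
P75: r = 7 (integer) → 15.8.
Difference: 15.8 − 7.1 = 8.7.

8.70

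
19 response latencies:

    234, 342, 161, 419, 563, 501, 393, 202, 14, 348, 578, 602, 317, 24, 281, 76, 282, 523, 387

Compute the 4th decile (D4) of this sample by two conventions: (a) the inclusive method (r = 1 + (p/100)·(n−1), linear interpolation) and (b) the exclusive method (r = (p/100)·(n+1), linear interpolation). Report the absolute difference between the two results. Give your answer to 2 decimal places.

Sorted: 14, 24, 76, 161, 202, 234, 281, 282, 317, 342, 348, 387, 393, 419, 501, 523, 563, 578, 602.
n = 19.
(a) r = 8.2; between ranks 8 (282) and 9 (317): 289.
(b) r = 8 → value at rank 8 = 282.
|289 − 282| = 7.

7.00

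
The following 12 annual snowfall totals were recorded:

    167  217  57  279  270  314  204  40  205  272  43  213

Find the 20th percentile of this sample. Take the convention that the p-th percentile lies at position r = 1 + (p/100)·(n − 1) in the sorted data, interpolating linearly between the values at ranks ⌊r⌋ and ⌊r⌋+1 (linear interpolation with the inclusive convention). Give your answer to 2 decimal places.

Sorted: 40, 43, 57, 167, 204, 205, 213, 217, 270, 272, 279, 314.
n = 12.
r = 1 + (20/100)·(12 − 1) = 1 + 2.2 = 3.2.
Rank 3 is 57 and rank 4 is 167.
Interpolate: 57 + 0.2·(167 − 57) = 57 + 0.2·110 = 79.

79.00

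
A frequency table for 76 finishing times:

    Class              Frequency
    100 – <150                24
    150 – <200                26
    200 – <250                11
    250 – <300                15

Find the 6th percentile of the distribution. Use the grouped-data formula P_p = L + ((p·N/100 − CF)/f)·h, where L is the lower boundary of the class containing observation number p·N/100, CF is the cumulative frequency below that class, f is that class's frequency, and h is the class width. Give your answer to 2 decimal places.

N = 76; target position k = 6/100 · 76 = 4.56.
Cumulative frequencies: 24, 50, 61, 76.
Observation 4.56 falls in the class 100 – <150.
L = 100, CF = 0, f = 24, h = 50.
P6 = 100 + ((4.56 − 0)/24)·50 = 100 + 9.5 = 109.5.

109.50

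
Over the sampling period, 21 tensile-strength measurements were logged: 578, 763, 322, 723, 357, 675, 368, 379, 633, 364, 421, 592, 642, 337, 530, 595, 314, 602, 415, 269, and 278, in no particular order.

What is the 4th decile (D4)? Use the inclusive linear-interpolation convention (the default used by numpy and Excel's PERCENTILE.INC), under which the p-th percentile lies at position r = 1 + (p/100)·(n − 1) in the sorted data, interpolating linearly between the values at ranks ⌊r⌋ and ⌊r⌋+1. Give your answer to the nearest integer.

379

Sorted: 269, 278, 314, 322, 337, 357, 364, 368, 379, 415, 421, 530, 578, 592, 595, 602, 633, 642, 675, 723, 763.
n = 21.
r = 1 + (40/100)·(21 − 1) = 1 + 8 = 9.
r is an integer, so P40 is the value at rank 9: 379.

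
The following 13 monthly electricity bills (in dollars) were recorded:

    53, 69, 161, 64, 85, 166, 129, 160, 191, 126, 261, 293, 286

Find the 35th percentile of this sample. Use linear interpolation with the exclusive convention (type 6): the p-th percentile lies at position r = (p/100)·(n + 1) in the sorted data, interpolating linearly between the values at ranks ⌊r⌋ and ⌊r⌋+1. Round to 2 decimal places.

Sorted: 53, 64, 69, 85, 126, 129, 160, 161, 166, 191, 261, 286, 293.
n = 13.
r = (35/100)·(13 + 1) = 4.9.
Rank 4 is 85 and rank 5 is 126.
Interpolate: 85 + 0.9·(126 − 85) = 85 + 0.9·41 = 121.9.

121.90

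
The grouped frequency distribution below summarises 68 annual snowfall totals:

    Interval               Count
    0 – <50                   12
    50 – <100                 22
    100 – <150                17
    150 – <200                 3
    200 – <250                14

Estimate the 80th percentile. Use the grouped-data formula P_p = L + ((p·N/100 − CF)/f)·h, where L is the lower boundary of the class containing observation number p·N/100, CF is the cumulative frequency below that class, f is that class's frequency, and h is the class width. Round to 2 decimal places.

N = 68; target position k = 80/100 · 68 = 54.4.
Cumulative frequencies: 12, 34, 51, 54, 68.
Observation 54.4 falls in the class 200 – <250.
L = 200, CF = 54, f = 14, h = 50.
P80 = 200 + ((54.4 − 54)/14)·50 = 200 + 1.42857 = 201.429.

201.43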